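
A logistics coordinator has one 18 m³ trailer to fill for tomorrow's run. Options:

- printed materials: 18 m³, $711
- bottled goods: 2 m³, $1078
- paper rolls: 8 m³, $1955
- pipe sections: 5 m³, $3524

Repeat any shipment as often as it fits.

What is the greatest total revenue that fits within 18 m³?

11650

Taking bottled goods + 3×pipe sections: 17 m³ used, 11650 in revenue.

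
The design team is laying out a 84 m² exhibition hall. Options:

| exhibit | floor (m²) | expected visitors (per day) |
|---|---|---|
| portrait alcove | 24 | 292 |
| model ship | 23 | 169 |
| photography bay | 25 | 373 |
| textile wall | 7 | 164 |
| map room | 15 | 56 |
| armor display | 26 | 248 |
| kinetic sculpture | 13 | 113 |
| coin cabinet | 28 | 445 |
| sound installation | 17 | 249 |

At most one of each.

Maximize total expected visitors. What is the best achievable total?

By expected visitors per m²: textile wall 23.43, coin cabinet 15.89, photography bay 14.92 lead.
Taking the top-ratio exhibits first gives photography bay + textile wall + coin cabinet + sound installation for 1231 (77 m²).
Replace sound installation with portrait alcove: the trade gains 43 net, giving 1274 at 84 m².
That's the maximum — no swap from here does better than 1274.

1274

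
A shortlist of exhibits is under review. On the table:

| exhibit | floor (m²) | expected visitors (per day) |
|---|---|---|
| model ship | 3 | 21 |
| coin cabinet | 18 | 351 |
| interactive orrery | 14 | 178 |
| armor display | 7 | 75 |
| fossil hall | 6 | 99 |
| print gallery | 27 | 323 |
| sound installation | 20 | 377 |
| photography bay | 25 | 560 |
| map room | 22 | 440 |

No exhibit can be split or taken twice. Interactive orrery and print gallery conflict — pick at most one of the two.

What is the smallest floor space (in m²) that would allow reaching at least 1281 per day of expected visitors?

63

Need the lightest bundle worth ≥ 1281.
coin cabinet + sound installation + photography bay: 1288 expected visitors at 63 m².
Any bundle with less than 63 m² falls short of 1281.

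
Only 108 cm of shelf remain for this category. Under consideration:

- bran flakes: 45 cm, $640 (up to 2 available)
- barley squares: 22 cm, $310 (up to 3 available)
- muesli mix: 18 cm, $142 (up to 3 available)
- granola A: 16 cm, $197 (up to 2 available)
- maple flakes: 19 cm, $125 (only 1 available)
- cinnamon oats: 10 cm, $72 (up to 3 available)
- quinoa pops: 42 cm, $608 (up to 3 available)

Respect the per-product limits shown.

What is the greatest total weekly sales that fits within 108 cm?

1538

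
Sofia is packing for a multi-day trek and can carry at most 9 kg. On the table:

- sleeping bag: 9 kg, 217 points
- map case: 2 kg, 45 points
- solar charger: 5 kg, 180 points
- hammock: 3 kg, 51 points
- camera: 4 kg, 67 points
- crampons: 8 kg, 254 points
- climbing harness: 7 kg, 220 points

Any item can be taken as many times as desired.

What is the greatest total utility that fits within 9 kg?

Best packing: 2×map case + solar charger — 9 kg, 270 total.
Every other selection either busts 9 kg or fails to beat 270.

270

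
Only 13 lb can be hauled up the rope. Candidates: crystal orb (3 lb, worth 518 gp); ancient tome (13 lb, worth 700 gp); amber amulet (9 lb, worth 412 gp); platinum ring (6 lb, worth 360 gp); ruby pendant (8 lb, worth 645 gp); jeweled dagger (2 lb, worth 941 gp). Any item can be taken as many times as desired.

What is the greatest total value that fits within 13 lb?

Best packing: 6×jeweled dagger — 12 lb, 5646 total.
That's the maximum — no swap from here does better than 5646.

5646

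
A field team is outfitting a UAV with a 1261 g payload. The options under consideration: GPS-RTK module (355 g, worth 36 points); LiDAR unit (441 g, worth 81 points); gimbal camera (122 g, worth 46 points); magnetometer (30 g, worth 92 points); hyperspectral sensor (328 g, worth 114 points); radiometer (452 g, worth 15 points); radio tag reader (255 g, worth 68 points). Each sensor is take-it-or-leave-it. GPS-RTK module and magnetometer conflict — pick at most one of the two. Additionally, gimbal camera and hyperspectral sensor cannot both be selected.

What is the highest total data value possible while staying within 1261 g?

Density check — magnetometer 3.07, gimbal camera 0.38, hyperspectral sensor 0.35 are the best per g.
Best packing: LiDAR unit + magnetometer + hyperspectral sensor + radio tag reader — 1054 g, 355 total.
Every other selection either busts 1261 g or breaks a pairing rule or fails to beat 355.

355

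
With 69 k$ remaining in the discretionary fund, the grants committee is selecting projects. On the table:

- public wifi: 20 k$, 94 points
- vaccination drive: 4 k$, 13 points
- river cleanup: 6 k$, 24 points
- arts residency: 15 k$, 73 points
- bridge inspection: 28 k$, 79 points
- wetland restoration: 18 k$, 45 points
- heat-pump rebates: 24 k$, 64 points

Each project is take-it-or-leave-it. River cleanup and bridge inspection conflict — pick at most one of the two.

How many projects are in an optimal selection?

5

The maximum projected impact within 69 k$ is 268.
One optimal bundle: public wifi + vaccination drive + river cleanup + arts residency + heat-pump rebates (69 k$).
Any selection reaching 268 contains exactly 5 projects.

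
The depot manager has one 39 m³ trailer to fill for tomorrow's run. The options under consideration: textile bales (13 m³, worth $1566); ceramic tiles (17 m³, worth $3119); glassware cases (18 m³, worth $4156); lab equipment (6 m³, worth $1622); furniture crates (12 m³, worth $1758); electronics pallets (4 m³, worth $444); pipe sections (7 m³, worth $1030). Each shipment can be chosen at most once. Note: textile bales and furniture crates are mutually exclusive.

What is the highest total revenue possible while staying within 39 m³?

7719

A density-first pass picks glassware cases + lab equipment + electronics pallets + pipe sections — 7252 at 35 m³.
Dropping lab equipment and pipe sections frees 13 m³; slotting in ceramic tiles (17 m³) lifts the total to 7719 at 39 m³.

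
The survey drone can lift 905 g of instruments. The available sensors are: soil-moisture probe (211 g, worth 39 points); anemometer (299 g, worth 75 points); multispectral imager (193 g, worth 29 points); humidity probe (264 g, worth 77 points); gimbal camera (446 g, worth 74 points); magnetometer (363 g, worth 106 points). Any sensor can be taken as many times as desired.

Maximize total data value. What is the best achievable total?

The ratio heuristic lands on 2×magnetometer (212) but leaves 179 g idle.
Replace magnetometer with 2×humidity probe: the trade gains 48 net, giving 260 at 891 g.
No other feasible combination exceeds 260.

260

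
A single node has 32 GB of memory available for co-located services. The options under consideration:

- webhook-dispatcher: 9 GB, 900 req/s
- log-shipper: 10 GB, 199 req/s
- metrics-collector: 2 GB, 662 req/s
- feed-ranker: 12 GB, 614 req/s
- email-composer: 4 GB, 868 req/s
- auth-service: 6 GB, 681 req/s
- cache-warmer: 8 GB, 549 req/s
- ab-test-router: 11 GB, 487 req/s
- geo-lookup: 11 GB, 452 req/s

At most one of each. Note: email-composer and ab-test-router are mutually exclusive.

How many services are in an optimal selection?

5

The maximum throughput within 32 GB is 3660.
webhook-dispatcher + metrics-collector + email-composer + auth-service + cache-warmer hits 3660 at 29 GB.
Any selection reaching 3660 contains exactly 5 services.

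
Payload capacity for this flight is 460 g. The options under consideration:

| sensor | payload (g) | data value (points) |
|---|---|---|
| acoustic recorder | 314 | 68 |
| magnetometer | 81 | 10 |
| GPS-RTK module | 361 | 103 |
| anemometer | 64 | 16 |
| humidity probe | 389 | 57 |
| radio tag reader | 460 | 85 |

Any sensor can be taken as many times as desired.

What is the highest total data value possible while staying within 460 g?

Best packing: GPS-RTK module + anemometer — 425 g, 119 total.

119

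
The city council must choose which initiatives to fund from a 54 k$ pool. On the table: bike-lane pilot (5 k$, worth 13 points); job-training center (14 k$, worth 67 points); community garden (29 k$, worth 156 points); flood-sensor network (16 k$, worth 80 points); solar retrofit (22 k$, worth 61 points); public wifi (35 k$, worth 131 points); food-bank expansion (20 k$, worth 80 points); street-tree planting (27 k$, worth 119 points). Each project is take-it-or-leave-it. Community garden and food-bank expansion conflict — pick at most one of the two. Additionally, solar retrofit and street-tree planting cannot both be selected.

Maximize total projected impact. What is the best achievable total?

249

The ratio ordering already packs tightly: bike-lane pilot + community garden + flood-sensor network, 50 k$, 249.
No other feasible combination exceeds 249.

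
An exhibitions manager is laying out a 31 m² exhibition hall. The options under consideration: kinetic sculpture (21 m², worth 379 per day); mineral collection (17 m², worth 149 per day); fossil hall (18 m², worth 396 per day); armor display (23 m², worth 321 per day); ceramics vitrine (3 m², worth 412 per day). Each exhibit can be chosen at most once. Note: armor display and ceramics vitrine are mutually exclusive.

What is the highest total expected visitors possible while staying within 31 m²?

808

Ranking by ratio (expected visitors/m²): ceramics vitrine 137.33, fossil hall 22.00, kinetic sculpture 18.05, armor display 13.96.
Taking fossil hall + ceramics vitrine: 21 m² used, 808 in expected visitors.
No other feasible combination exceeds 808.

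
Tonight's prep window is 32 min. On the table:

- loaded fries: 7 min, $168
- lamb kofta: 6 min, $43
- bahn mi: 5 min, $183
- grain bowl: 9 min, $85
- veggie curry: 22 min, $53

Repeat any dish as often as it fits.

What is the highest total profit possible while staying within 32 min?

By profit per min: bahn mi 36.60, loaded fries 24.00, grain bowl 9.44, lamb kofta 7.17 lead.
6×bahn mi uses 30 of the 32 min and totals 1098.
Every other selection either busts 32 min or fails to beat 1098.

1098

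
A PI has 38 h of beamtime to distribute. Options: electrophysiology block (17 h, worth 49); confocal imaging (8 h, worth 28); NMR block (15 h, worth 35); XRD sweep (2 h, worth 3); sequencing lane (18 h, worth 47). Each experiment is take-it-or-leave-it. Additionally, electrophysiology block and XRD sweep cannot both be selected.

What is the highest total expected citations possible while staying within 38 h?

Electrophysiology block + sequencing lane uses 35 of the 38 h and totals 96.
That's the maximum — no feasible swap from here does better than 96.

96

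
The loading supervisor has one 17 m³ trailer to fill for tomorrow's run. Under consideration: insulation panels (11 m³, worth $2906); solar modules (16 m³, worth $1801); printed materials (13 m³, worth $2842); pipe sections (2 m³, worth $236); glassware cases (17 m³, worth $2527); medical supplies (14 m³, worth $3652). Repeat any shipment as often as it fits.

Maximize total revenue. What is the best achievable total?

Ranking by ratio (revenue/m³): insulation panels 264.18, medical supplies 260.86, printed materials 218.62, glassware cases 148.65.
Taking the top-ratio shipments first gives insulation panels + 3×pipe sections for 3614 (17 m³).
The 15 m³ tied up in insulation panels and 2×pipe sections is better spent on medical supplies — total rises to 3888 (16 m³).
Every other selection either busts 17 m³ or fails to beat 3888.

3888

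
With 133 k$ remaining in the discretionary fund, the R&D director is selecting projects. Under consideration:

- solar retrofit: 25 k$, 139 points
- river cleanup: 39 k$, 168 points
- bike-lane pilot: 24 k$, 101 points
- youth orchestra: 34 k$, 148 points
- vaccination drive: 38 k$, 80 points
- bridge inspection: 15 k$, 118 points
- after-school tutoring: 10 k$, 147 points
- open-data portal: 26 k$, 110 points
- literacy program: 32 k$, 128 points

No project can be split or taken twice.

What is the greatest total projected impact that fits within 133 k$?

743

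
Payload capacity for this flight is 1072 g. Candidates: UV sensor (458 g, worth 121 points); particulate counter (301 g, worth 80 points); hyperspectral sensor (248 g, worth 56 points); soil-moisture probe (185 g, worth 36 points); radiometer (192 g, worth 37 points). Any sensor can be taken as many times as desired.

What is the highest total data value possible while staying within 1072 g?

281

Taking the top-ratio sensors first gives 3×particulate counter for 240 (903 g).
The 301 g tied up in particulate counter is better spent on UV sensor — total rises to 281 (1060 g).
No other feasible combination exceeds 281.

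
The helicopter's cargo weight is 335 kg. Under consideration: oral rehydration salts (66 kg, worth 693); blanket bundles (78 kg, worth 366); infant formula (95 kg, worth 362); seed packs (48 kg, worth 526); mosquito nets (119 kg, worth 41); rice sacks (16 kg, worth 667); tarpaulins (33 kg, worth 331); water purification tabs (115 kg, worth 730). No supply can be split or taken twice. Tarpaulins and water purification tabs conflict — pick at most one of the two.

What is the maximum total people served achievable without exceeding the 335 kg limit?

2982

Taking oral rehydration salts + blanket bundles + seed packs + rice sacks + water purification tabs: 323 kg used, 2982 in people served.
That's the maximum — no feasible swap from here does better than 2982.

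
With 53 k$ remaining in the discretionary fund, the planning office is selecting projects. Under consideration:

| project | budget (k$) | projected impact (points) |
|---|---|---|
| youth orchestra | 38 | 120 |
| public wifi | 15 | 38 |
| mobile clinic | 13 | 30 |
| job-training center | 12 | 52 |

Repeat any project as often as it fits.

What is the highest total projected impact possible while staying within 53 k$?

208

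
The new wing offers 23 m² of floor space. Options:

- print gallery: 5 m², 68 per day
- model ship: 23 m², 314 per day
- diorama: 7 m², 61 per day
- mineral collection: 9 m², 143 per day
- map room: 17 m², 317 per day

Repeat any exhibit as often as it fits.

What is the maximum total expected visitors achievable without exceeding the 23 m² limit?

385

Print gallery + map room uses 22 of the 23 m² and totals 385.
The spare 1 m² is too small for any remaining exhibit, and no exchange beats 385.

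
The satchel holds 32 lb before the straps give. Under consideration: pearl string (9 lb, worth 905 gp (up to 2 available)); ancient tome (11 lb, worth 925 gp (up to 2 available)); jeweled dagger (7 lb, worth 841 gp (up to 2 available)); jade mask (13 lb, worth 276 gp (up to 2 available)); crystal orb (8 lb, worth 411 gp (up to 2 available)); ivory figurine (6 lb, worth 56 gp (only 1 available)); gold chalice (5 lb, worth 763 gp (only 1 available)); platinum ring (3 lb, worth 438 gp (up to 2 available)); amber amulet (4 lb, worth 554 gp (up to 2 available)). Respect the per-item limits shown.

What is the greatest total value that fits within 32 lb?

4055

By value per lb: gold chalice 152.60, platinum ring 146.00, amber amulet 138.50 lead.
A density-first pass picks jeweled dagger + ivory figurine + gold chalice + 2×platinum ring + 2×amber amulet — 3644 at 32 lb.
The 9 lb tied up in ivory figurine and platinum ring is better spent on pearl string — total rises to 4055 (32 lb).
No other feasible combination exceeds 4055.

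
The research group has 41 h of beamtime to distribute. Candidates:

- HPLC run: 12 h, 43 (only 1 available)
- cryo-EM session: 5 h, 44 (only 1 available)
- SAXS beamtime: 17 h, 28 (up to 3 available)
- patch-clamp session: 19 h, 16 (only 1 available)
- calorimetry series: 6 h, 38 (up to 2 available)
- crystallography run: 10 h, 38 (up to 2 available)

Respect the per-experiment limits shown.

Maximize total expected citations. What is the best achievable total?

Taking the top-ratio experiments first gives cryo-EM session + 2×calorimetry series + 2×crystallography run for 196 (37 h).
Dropping crystallography run frees 10 h; slotting in HPLC run (12 h) lifts the total to 201 at 39 h.
The spare 2 h is too small for any remaining experiment, and no exchange beats 201.

201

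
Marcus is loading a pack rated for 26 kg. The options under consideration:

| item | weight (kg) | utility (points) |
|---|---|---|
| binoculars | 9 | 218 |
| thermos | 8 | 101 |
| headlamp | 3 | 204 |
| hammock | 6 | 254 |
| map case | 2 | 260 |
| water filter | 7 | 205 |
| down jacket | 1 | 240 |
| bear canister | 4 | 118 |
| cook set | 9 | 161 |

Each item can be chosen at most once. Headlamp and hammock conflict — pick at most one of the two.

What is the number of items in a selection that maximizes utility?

Best achievable utility is 1245.
binoculars + headlamp + map case + water filter + down jacket + bear canister hits 1245 at 26 kg.
Every optimal selection uses 6 items.

6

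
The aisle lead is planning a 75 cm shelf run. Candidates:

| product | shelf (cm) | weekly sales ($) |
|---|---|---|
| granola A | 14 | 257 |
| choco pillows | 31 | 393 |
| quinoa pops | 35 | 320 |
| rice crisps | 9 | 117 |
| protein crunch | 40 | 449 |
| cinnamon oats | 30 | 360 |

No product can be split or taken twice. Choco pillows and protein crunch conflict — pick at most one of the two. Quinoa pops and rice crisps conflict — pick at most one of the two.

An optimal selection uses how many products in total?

Optimal total is 1010.
One optimal bundle: granola A + choco pillows + cinnamon oats (75 cm).
Every optimal selection uses 3 products.

3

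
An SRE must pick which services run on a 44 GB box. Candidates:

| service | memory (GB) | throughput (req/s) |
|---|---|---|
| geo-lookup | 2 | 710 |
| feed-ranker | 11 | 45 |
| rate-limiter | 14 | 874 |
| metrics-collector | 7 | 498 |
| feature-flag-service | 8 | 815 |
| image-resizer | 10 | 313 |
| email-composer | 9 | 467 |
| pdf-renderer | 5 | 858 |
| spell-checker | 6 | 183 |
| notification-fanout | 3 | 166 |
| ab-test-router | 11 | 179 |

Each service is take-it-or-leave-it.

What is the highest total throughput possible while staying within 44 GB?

3938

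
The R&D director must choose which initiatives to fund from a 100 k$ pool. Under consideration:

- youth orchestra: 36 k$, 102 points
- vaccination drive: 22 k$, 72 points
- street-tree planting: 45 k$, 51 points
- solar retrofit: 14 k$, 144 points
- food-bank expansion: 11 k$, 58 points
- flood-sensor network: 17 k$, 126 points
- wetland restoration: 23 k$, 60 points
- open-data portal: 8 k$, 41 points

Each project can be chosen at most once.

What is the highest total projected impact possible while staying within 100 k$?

Filling by ratio: vaccination drive + solar retrofit + food-bank expansion + flood-sensor network + wetland restoration + open-data portal for 501, with 5 k$ left unused.
Replace wetland restoration and open-data portal with youth orchestra: the trade gains 1 net, giving 502 at 100 k$.

502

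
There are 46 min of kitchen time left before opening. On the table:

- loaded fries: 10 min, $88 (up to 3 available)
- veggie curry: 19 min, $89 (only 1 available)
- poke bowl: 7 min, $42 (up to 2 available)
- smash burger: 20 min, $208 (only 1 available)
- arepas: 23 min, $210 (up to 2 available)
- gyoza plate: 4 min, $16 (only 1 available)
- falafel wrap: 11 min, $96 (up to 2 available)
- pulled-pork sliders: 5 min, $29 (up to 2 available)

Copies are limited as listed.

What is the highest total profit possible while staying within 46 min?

421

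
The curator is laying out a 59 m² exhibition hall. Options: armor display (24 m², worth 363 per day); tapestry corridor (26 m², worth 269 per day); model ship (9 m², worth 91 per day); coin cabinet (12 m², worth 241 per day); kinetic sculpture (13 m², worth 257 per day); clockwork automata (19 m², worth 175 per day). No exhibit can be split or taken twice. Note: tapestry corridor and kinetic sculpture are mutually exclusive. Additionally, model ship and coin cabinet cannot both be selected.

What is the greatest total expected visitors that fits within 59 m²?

Armor display + coin cabinet + kinetic sculpture uses 49 of the 59 m² and totals 861.
Nothing else feasible within 59 m² beats 861.

861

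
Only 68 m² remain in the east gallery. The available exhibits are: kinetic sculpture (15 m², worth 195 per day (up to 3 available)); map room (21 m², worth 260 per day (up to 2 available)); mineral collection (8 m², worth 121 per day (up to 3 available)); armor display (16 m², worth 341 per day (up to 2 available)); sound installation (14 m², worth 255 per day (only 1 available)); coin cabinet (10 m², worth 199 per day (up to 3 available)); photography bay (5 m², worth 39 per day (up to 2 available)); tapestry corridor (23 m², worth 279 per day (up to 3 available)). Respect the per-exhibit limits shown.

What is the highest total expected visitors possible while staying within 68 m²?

1335

By expected visitors per m²: armor display 21.31, coin cabinet 19.90, sound installation 18.21 lead.
Taking the top-ratio exhibits first gives 2×armor display + 3×coin cabinet + photography bay for 1318 (67 m²).
Dropping coin cabinet and photography bay frees 15 m²; slotting in sound installation (14 m²) lifts the total to 1335 at 66 m².
That's the maximum — no swap from here does better than 1335.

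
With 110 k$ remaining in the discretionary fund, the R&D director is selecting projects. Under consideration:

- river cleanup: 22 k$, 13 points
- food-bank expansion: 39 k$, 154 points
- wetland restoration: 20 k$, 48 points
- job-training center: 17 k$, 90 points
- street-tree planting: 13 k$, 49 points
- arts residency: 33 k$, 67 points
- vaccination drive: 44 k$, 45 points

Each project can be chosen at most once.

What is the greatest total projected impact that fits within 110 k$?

360

Greedy by ratio would take food-bank expansion + wetland restoration + job-training center + street-tree planting: 89 k$ used, total 341.
Replace wetland restoration with arts residency: the trade gains 19 net, giving 360 at 102 k$.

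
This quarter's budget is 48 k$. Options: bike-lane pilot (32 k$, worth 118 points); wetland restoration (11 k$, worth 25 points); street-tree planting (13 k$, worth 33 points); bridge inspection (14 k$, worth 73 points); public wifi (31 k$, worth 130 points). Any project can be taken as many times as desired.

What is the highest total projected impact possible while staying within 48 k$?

219

Best packing: 3×bridge inspection — 42 k$, 219 total.
The spare 6 k$ is too small for any remaining project, and no exchange beats 219.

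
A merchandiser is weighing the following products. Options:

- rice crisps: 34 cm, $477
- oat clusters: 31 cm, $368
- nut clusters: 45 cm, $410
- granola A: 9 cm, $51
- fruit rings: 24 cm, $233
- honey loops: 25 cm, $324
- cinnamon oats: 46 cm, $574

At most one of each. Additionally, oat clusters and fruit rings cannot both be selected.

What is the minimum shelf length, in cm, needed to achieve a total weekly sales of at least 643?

Minimise cm subject to total weekly sales ≥ 643.
oat clusters + honey loops reaches 692 using 56 cm.
No combination under 56 cm hits 643.

56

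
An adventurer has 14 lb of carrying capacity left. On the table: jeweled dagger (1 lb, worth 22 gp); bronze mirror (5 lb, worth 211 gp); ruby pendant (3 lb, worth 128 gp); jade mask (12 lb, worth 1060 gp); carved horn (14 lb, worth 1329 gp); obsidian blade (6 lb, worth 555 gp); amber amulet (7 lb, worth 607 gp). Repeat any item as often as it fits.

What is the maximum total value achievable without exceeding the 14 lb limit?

1329

Best packing: carved horn — 14 lb, 1329 total.
Nothing else within 14 lb beats 1329.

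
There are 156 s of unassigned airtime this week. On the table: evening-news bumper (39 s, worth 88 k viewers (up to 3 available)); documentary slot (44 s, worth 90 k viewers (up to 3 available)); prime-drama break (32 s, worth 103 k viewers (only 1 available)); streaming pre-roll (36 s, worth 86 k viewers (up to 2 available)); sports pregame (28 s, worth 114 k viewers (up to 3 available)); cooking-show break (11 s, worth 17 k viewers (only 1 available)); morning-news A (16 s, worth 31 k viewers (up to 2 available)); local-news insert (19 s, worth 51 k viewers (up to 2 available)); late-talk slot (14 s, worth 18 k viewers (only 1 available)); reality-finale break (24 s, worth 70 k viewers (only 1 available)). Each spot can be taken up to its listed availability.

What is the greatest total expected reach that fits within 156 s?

547

Density check — sports pregame 4.07, prime-drama break 3.22, reality-finale break 2.92, local-news insert 2.68 are the best per s.
Taking the top-ratio spots first gives prime-drama break + 3×sports pregame + morning-news A + reality-finale break for 546 (156 s).
Dropping morning-news A and reality-finale break frees 40 s; slotting in 2×local-news insert (38 s) lifts the total to 547 at 154 s.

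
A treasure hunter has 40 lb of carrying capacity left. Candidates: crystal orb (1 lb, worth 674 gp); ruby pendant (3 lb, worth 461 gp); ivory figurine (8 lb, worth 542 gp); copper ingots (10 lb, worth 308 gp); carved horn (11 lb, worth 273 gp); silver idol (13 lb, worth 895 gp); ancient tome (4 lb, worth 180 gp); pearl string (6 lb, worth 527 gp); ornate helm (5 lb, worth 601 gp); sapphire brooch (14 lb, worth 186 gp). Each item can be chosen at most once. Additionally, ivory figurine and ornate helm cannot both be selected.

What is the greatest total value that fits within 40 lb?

Crystal orb + ruby pendant + copper ingots + silver idol + pearl string + ornate helm uses 38 of the 40 lb and totals 3466.
That's the maximum — no feasible swap from here does better than 3466.

3466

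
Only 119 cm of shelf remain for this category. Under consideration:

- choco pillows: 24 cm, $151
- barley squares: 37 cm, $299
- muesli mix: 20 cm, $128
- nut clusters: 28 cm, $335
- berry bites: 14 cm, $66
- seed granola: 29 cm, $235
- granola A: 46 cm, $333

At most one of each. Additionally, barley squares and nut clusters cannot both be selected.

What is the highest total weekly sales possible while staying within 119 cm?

969

Nut clusters + berry bites + seed granola + granola A uses 117 of the 119 cm and totals 969.
Nothing else feasible within 119 cm beats 969.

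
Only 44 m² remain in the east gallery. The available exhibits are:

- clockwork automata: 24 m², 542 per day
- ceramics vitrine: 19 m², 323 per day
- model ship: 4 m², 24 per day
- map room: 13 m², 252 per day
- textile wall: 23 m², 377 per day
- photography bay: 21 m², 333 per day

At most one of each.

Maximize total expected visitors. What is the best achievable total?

865

Taking the top-ratio exhibits first gives clockwork automata + model ship + map room for 818 (41 m²).
Dropping model ship and map room frees 17 m²; slotting in ceramics vitrine (19 m²) lifts the total to 865 at 43 m².
The closest alternative, clockwork automata + model ship + map room, reaches only 818.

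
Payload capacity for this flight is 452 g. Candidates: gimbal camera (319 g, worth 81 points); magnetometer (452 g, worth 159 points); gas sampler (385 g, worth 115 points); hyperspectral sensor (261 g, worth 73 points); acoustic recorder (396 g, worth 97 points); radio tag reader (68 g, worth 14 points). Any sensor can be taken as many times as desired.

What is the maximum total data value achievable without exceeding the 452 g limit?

Best packing: magnetometer — 452 g, 159 total.
No other feasible combination exceeds 159.

159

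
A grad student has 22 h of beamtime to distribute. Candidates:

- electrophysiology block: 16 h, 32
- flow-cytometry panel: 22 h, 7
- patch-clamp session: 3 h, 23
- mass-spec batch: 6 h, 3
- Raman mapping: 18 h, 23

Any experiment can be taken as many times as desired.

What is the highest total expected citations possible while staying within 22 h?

161

The ratio ordering already packs tightly: 7×patch-clamp session, 21 h, 161.
Every other selection either busts 22 h or fails to beat 161.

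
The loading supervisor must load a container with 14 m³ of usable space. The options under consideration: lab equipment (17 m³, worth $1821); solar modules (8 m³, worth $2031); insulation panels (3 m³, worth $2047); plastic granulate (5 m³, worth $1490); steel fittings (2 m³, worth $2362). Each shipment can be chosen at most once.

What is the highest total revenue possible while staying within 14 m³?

6440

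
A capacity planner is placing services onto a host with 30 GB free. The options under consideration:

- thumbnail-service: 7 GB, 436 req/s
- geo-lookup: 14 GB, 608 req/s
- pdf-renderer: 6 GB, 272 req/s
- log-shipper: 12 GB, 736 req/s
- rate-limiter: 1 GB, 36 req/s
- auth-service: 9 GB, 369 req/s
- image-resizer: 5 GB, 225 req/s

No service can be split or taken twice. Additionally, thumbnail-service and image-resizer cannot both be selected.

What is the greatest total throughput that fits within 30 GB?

1577

Taking thumbnail-service + log-shipper + rate-limiter + auth-service: 29 GB used, 1577 in throughput.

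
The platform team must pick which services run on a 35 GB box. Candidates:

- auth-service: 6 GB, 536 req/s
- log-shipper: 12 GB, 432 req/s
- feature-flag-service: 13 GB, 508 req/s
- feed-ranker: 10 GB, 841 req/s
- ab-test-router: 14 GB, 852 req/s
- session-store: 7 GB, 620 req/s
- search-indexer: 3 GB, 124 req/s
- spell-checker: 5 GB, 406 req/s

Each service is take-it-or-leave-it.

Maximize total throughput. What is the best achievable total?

2635

A density-first pass picks auth-service + feed-ranker + session-store + search-indexer + spell-checker — 2527 at 31 GB.
Replace session-store and search-indexer with ab-test-router: the trade gains 108 net, giving 2635 at 35 GB.
Runner-up auth-service + ab-test-router + session-store + search-indexer + spell-checker tops out at 2538.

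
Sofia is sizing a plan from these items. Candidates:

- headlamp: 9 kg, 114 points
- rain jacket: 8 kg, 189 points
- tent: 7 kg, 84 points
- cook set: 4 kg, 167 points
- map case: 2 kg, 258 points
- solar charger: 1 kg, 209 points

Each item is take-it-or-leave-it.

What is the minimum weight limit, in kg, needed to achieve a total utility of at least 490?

Look for the lowest-weight combination reaching 490.
cook set + map case + solar charger reaches 634 using 7 kg.
Any bundle with less than 7 kg falls short of 490.

7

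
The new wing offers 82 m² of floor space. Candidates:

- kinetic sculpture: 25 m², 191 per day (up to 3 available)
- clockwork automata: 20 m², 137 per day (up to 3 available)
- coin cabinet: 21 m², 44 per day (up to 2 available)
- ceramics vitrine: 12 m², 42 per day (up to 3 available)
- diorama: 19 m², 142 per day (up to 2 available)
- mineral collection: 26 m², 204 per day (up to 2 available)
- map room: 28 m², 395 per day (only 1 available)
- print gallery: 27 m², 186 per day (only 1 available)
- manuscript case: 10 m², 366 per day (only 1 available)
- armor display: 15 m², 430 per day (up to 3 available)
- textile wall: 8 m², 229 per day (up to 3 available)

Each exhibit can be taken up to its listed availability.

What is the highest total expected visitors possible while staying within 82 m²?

2343

Best packing: manuscript case + 3×armor display + 3×textile wall — 79 m², 2343 total.
Every other selection either busts 82 m² or exceeds an availability limit or fails to beat 2343.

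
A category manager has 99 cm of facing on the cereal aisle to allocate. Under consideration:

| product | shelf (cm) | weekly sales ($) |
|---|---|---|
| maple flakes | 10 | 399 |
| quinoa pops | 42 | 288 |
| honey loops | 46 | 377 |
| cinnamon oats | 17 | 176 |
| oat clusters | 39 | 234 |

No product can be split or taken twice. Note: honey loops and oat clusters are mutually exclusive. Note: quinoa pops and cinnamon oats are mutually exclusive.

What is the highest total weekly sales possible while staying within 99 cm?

1064

Ranking by ratio (weekly sales/cm): maple flakes 39.90, cinnamon oats 10.35, honey loops 8.20.
Filling by ratio: maple flakes + honey loops + cinnamon oats for 952, with 26 cm left unused.
Replace cinnamon oats with quinoa pops: the trade gains 112 net, giving 1064 at 98 cm.
The closest alternative, maple flakes + honey loops + cinnamon oats, reaches only 952.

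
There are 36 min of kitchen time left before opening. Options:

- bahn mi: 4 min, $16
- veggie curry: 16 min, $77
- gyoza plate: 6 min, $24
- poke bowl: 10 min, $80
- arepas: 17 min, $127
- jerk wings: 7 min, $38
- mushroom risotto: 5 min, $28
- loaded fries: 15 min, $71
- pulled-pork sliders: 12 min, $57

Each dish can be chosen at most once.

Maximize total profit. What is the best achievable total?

251

Best packing: bahn mi + poke bowl + arepas + mushroom risotto — 36 min, 251 total.
An exhaustive check of the 512 subsets confirms 251.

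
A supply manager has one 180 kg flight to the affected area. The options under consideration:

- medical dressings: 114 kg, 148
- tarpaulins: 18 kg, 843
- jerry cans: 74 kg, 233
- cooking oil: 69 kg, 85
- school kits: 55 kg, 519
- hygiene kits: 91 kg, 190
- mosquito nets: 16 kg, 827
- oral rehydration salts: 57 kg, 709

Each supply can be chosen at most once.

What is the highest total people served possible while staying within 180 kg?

2898

Tarpaulins + school kits + mosquito nets + oral rehydration salts uses 146 of the 180 kg and totals 2898.
Runner-up tarpaulins + jerry cans + mosquito nets + oral rehydration salts tops out at 2612.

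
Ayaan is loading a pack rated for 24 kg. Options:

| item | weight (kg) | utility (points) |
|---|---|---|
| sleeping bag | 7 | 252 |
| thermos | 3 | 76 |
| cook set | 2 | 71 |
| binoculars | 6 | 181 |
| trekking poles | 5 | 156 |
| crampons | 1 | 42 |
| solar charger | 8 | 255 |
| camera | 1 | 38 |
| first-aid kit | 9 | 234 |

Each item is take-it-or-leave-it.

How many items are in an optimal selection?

6

Optimal total is 814.
One optimal bundle: sleeping bag + cook set + trekking poles + crampons + solar charger + camera (24 kg).
All optima have 6 items.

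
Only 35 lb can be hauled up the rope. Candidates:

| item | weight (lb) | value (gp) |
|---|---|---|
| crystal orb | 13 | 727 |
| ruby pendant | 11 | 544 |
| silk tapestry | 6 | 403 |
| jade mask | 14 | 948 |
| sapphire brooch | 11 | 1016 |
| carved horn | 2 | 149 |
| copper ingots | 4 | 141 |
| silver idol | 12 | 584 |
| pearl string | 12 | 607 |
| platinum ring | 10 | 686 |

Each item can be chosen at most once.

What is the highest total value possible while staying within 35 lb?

2650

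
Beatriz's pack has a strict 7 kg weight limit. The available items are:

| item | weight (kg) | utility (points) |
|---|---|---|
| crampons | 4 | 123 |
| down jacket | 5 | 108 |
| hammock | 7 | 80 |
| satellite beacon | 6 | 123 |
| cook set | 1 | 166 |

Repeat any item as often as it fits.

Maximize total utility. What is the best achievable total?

The ratio ordering already packs tightly: 7×cook set, 7 kg, 1162.
Nothing else within 7 kg beats 1162.

1162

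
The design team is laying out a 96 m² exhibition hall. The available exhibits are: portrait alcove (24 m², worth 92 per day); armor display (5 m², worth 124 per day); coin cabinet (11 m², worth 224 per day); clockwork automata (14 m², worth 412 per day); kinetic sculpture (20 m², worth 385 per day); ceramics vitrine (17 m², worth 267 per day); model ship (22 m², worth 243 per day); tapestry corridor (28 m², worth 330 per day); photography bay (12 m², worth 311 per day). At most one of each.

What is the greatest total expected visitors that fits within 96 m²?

Density check — clockwork automata 29.43, photography bay 25.92, armor display 24.80 are the best per m².
Taking the top-ratio exhibits first gives armor display + coin cabinet + clockwork automata + kinetic sculpture + ceramics vitrine + photography bay for 1723 (79 m²).
Dropping armor display frees 5 m²; slotting in model ship (22 m²) lifts the total to 1842 at 96 m².
Every other selection either busts 96 m² or fails to beat 1842.

1842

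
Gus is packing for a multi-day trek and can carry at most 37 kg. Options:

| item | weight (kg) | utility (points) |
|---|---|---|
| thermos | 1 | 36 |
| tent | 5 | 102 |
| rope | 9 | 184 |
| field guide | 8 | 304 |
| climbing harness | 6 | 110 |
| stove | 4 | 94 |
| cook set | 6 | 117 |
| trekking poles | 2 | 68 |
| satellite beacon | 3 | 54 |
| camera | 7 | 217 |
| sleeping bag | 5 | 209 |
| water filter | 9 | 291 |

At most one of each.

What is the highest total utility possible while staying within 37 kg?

A density-first pass picks thermos + field guide + stove + trekking poles + camera + sleeping bag + water filter — 1219 at 36 kg.
Dropping stove frees 4 kg; slotting in tent (5 kg) lifts the total to 1227 at 37 kg.
The closest alternative, thermos + field guide + stove + trekking poles + camera + sleeping bag + water filter, reaches only 1219.

1227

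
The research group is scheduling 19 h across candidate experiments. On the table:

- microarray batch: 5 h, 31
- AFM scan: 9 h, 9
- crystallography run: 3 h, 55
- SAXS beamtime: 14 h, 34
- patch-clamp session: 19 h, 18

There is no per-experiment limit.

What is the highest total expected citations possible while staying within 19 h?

330

The ratio ordering already packs tightly: 6×crystallography run, 18 h, 330.
No other feasible combination exceeds 330.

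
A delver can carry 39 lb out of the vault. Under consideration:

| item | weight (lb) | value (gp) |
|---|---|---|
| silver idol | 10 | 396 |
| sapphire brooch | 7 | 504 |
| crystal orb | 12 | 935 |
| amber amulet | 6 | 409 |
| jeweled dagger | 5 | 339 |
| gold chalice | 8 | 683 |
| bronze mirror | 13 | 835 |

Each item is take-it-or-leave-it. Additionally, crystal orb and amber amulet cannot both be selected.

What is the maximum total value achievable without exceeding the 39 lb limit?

2792

Crystal orb + jeweled dagger + gold chalice + bronze mirror uses 38 of the 39 lb and totals 2792.
That's the maximum — no feasible swap from here does better than 2792.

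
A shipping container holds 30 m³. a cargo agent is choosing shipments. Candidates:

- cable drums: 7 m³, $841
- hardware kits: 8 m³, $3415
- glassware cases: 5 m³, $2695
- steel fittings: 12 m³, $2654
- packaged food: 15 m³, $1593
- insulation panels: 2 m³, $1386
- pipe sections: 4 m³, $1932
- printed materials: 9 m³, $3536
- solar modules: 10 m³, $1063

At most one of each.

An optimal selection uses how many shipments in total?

5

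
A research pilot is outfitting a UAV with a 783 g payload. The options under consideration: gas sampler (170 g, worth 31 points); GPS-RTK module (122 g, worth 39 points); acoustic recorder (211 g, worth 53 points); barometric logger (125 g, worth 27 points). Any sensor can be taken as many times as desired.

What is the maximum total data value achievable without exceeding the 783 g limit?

234

By data value per g: GPS-RTK module 0.32, acoustic recorder 0.25, barometric logger 0.22, gas sampler 0.18 lead.
Taking 6×GPS-RTK module: 732 g used, 234 in data value.
No other feasible combination exceeds 234.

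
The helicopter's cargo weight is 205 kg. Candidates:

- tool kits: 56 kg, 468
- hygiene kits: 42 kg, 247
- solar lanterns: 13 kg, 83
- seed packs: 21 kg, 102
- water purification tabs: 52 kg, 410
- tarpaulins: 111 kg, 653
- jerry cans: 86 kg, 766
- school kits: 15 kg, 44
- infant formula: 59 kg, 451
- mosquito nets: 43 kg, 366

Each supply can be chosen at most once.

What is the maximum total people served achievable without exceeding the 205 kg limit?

1685

The ratio heuristic lands on tool kits + solar lanterns + jerry cans + mosquito nets (1683) but leaves 7 kg idle.
The 56 kg tied up in solar lanterns and mosquito nets is better spent on infant formula — total rises to 1685 (201 kg).
No other feasible combination exceeds 1685.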